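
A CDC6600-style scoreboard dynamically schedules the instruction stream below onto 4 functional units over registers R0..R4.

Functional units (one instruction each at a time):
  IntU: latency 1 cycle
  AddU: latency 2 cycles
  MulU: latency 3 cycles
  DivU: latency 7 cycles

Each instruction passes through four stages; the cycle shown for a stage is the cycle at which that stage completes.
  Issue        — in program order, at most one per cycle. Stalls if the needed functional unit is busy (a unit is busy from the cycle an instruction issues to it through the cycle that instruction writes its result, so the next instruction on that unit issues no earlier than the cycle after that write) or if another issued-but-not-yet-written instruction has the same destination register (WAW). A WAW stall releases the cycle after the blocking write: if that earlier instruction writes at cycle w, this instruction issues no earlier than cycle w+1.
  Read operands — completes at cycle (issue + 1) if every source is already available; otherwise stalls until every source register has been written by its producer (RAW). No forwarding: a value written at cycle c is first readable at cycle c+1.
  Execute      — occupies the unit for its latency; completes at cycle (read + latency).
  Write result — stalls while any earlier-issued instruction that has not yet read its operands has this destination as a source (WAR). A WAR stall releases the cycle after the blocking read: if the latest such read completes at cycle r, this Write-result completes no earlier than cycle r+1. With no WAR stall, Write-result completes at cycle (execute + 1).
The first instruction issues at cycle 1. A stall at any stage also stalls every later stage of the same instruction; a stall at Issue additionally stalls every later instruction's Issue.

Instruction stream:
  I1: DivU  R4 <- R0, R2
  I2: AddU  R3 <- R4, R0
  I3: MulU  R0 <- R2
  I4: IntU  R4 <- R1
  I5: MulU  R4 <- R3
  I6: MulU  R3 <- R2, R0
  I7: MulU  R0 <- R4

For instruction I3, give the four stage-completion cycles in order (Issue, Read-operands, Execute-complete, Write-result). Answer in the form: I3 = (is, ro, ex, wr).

I3 = (3, 4, 7, 12)

I1  is:1  ro:2  ex:9  wr:10
I2  is:2  ro:11  ex:13  wr:14  — RAW R4: wait I1 write@10
I3  is:3  ro:4  ex:7  wr:12  — WAR R0: wait I2 read@11
I4  is:11  ro:12  ex:13  wr:14  — WAW R4: wait I1 write@10
I5  is:15  ro:16  ex:19  wr:20  — WAW R4: wait I4 write@14
I6  is:21  ro:22  ex:25  wr:26  — struct: MulU busy until I5 writes@20
I7  is:27  ro:28  ex:31  wr:32  — struct: MulU busy until I6 writes@26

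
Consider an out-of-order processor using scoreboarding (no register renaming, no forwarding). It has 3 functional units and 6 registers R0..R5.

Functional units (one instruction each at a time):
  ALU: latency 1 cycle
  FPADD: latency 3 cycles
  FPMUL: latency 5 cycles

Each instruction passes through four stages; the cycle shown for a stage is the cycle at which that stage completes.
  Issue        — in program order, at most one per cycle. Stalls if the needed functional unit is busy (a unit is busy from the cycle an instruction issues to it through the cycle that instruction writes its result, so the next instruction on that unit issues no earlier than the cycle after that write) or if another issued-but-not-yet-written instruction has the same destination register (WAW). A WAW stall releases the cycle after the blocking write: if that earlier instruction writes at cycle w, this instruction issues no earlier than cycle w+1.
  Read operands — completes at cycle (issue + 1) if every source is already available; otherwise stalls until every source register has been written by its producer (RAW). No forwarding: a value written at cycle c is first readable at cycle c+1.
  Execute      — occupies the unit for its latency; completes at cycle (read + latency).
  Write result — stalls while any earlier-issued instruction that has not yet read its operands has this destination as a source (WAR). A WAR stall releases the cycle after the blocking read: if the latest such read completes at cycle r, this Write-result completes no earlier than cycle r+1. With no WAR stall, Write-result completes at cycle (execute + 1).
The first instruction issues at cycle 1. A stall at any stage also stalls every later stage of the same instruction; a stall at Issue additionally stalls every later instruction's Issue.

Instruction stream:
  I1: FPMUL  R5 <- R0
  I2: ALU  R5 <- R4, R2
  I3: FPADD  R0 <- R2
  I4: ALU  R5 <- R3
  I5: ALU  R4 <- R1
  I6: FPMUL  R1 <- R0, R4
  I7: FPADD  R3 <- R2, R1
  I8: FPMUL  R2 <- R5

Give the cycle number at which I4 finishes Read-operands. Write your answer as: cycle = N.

cycle = 14

I1: IS=1 RO=2 EX=7 WR=8
I2: IS=9 RO=10 EX=11 WR=12  [WAW R5: wait I1 write@8]
I3: IS=10 RO=11 EX=14 WR=15
I4: IS=13 RO=14 EX=15 WR=16  [struct: ALU busy until I2 writes@12]
I5: IS=17 RO=18 EX=19 WR=20  [struct: ALU busy until I4 writes@16]
I6: IS=18 RO=21 EX=26 WR=27  [RAW R4: wait I5 write@20]
I7: IS=19 RO=28 EX=31 WR=32  [RAW R1: wait I6 write@27]
I8: IS=28 RO=29 EX=34 WR=35  [struct: FPMUL busy until I6 writes@27]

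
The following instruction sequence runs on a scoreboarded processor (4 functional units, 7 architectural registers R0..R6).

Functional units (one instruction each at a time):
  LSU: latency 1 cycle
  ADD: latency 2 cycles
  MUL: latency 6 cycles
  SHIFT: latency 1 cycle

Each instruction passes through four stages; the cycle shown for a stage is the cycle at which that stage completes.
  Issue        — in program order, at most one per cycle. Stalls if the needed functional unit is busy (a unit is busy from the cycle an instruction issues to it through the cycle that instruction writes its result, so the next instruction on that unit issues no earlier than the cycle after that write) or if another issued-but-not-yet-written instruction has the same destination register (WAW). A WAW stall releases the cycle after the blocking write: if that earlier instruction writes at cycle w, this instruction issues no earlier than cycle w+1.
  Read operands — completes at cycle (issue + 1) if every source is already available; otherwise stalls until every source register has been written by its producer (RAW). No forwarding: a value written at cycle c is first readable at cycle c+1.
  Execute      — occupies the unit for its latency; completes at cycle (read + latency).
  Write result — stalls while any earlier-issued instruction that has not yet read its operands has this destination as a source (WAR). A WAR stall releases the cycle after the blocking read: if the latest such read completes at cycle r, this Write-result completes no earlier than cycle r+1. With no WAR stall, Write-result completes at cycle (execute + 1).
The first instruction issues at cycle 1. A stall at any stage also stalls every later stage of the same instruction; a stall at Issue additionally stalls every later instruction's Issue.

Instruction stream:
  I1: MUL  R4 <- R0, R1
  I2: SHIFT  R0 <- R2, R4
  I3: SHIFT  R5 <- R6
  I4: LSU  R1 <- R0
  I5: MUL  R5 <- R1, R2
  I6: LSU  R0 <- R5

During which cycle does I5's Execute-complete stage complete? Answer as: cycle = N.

cycle 1: I1 dispatched to MUL
cycle 2: I1 operands ready · I2 dispatched to SHIFT
cycle 8: I1 complete
cycle 9: R4←I1
cycle 10: I2 operands ready
cycle 11: I2 complete
cycle 12: R0←I2
cycle 13: I3 dispatched to SHIFT
cycle 14: I3 operands ready · I4 dispatched to LSU
cycle 15: I3 complete · I4 operands ready
cycle 16: R5←I3 · I4 complete
cycle 17: R1←I4 · I5 dispatched to MUL
cycle 18: I5 operands ready · I6 dispatched to LSU
cycle 24: I5 complete
cycle 25: R5←I5
cycle 26: I6 operands ready
cycle 27: I6 complete
cycle 28: R0←I6

cycle = 24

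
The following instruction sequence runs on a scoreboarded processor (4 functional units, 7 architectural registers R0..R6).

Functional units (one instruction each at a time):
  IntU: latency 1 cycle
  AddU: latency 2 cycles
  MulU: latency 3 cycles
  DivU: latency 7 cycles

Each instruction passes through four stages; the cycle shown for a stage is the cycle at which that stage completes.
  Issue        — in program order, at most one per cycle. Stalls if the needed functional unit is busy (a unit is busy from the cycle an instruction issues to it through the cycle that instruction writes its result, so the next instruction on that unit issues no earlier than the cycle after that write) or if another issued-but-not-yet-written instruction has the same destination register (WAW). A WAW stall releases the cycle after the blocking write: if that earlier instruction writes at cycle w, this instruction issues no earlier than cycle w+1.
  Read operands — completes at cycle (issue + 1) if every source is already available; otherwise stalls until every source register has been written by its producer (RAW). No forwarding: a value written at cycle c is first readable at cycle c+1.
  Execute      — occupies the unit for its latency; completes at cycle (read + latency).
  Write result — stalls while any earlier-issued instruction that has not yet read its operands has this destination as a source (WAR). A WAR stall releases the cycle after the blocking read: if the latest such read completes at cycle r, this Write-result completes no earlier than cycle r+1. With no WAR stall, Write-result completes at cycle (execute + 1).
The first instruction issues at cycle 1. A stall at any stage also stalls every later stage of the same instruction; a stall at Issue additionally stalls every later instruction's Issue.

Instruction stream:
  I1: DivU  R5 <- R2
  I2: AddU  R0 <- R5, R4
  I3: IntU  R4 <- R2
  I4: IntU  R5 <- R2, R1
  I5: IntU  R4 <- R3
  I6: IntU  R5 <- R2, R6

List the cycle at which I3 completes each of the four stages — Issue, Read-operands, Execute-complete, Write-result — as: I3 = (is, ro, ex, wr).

[1] I1 issues→DivU
[2] I1 reads | I2 issues→AddU
[3] I3 issues→IntU
[4] I3 reads
[5] I3 exec-done
[9] I1 exec-done
[10] I1 writes R5
[11] I2 reads
[12] I3 writes R4
[13] I2 exec-done | I4 issues→IntU
[14] I2 writes R0 | I4 reads
[15] I4 exec-done
[16] I4 writes R5
[17] I5 issues→IntU
[18] I5 reads
[19] I5 exec-done
[20] I5 writes R4
[21] I6 issues→IntU
[22] I6 reads
[23] I6 exec-done
[24] I6 writes R5

I3 = (3, 4, 5, 12)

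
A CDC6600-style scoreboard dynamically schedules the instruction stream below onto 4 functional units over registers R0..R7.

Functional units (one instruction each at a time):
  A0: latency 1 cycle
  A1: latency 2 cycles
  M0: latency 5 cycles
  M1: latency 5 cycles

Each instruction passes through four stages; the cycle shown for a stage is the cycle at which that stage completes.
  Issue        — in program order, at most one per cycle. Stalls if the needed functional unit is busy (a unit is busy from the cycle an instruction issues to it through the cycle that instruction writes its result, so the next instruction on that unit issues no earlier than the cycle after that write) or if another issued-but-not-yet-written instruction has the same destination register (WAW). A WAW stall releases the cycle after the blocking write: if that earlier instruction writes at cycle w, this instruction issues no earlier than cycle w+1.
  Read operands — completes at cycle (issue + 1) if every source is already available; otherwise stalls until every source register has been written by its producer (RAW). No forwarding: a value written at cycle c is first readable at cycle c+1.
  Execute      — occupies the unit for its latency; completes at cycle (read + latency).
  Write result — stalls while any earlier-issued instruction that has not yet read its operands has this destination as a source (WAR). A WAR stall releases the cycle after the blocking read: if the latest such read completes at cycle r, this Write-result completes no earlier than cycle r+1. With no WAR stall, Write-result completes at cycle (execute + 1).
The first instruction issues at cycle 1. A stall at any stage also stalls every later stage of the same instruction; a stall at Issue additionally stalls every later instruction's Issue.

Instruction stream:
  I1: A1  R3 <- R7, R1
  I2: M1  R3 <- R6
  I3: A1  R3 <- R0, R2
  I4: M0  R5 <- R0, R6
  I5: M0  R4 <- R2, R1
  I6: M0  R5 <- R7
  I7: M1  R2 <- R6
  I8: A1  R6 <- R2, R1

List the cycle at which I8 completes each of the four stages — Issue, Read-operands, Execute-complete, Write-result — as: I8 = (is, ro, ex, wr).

I1  is:1  ro:2  ex:4  wr:5
I2  is:6  ro:7  ex:12  wr:13  — WAW R3: wait I1 write@5
I3  is:14  ro:15  ex:17  wr:18  — WAW R3: wait I2 write@13
I4  is:15  ro:16  ex:21  wr:22
I5  is:23  ro:24  ex:29  wr:30  — struct: M0 busy until I4 writes@22
I6  is:31  ro:32  ex:37  wr:38  — struct: M0 busy until I5 writes@30
I7  is:32  ro:33  ex:38  wr:39
I8  is:33  ro:40  ex:42  wr:43  — RAW R2: wait I7 write@39

I8 = (33, 40, 42, 43)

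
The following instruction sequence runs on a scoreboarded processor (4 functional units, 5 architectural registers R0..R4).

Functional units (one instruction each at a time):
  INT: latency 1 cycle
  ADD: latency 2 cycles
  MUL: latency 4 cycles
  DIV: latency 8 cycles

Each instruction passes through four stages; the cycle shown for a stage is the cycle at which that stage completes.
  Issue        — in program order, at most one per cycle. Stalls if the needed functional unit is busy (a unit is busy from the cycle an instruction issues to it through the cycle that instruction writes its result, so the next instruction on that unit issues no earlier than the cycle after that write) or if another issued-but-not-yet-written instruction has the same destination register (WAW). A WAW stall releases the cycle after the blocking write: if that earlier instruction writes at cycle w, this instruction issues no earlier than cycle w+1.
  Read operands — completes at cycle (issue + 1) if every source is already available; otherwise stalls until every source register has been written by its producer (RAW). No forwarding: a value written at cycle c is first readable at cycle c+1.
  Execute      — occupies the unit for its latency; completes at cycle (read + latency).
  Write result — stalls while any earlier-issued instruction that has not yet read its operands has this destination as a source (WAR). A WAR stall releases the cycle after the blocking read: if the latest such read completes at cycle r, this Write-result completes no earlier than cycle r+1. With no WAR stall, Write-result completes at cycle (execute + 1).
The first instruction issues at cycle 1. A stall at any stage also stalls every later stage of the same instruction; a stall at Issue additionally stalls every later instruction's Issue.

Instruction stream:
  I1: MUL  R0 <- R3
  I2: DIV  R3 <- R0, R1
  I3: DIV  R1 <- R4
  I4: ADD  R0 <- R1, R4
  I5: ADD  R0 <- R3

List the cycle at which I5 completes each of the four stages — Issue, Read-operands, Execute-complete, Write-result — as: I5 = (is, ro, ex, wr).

I1  is:1  ro:2  ex:6  wr:7
I2  is:2  ro:8  ex:16  wr:17  — RAW R0: wait I1 write@7
I3  is:18  ro:19  ex:27  wr:28  — struct: DIV busy until I2 writes@17
I4  is:19  ro:29  ex:31  wr:32  — RAW R1: wait I3 write@28
I5  is:33  ro:34  ex:36  wr:37  — struct: ADD busy until I4 writes@32

I5 = (33, 34, 36, 37)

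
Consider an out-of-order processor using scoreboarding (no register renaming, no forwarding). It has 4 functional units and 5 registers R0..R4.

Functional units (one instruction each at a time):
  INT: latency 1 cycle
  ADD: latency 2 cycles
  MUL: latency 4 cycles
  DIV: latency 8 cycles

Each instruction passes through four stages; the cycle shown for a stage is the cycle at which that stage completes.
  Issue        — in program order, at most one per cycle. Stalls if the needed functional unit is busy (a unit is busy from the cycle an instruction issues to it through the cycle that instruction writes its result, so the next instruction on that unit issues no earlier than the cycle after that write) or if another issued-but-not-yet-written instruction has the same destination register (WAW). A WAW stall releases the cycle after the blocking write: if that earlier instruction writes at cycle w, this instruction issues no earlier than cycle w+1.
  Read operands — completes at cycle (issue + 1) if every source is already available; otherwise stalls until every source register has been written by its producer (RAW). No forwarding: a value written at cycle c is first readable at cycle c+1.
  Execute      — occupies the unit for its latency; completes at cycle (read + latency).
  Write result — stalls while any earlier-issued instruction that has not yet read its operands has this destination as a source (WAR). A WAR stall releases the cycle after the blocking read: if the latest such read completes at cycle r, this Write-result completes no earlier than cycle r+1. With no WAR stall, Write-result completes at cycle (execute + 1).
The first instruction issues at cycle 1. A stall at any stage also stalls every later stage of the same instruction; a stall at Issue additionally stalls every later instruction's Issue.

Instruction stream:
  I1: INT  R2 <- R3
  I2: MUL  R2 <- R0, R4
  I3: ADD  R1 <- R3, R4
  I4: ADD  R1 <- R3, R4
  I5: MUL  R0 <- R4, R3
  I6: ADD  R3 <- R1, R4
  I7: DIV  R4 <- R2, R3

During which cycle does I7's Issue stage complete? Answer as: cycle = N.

cycle = 17

[1] I1→INT
[2] I1 RO
[3] I1 EX
[4] I1 WR R2
[5] I2→MUL
[6] I2 RO; I3→ADD
[7] I3 RO
[9] I3 EX
[10] I2 EX; I3 WR R1
[11] I2 WR R2; I4→ADD
[12] I4 RO; I5→MUL
[13] I5 RO
[14] I4 EX
[15] I4 WR R1
[16] I6→ADD
[17] I5 EX; I6 RO; I7→DIV
[18] I5 WR R0
[19] I6 EX
[20] I6 WR R3
[21] I7 RO
[29] I7 EX
[30] I7 WR R4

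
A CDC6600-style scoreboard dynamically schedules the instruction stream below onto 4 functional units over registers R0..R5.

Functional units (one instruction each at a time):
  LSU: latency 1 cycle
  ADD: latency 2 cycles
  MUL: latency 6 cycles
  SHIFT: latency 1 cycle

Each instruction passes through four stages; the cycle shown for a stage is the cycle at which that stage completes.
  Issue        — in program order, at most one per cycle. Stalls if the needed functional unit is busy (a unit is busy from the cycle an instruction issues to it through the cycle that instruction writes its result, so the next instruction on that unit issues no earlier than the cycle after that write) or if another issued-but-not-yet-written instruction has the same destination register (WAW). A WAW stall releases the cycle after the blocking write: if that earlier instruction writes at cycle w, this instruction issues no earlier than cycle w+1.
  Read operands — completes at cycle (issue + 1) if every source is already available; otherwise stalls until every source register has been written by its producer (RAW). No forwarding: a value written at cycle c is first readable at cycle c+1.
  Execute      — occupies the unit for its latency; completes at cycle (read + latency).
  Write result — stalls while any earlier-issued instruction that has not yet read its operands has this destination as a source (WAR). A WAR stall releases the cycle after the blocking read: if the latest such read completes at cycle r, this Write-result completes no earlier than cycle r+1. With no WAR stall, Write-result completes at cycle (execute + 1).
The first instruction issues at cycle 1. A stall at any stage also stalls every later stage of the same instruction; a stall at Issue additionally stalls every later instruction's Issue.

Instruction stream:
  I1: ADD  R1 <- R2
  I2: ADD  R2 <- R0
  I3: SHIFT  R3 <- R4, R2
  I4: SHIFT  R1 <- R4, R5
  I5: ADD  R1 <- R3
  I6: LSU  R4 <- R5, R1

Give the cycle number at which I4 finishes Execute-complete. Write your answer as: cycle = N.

cycle = 16

cycle 1: I1 issues→ADD
cycle 2: I1 reads
cycle 4: I1 exec-done
cycle 5: I1 writes R1
cycle 6: I2 issues→ADD
cycle 7: I2 reads; I3 issues→SHIFT
cycle 9: I2 exec-done
cycle 10: I2 writes R2
cycle 11: I3 reads
cycle 12: I3 exec-done
cycle 13: I3 writes R3
cycle 14: I4 issues→SHIFT
cycle 15: I4 reads
cycle 16: I4 exec-done
cycle 17: I4 writes R1
cycle 18: I5 issues→ADD
cycle 19: I5 reads; I6 issues→LSU
cycle 21: I5 exec-done
cycle 22: I5 writes R1
cycle 23: I6 reads
cycle 24: I6 exec-done
cycle 25: I6 writes R4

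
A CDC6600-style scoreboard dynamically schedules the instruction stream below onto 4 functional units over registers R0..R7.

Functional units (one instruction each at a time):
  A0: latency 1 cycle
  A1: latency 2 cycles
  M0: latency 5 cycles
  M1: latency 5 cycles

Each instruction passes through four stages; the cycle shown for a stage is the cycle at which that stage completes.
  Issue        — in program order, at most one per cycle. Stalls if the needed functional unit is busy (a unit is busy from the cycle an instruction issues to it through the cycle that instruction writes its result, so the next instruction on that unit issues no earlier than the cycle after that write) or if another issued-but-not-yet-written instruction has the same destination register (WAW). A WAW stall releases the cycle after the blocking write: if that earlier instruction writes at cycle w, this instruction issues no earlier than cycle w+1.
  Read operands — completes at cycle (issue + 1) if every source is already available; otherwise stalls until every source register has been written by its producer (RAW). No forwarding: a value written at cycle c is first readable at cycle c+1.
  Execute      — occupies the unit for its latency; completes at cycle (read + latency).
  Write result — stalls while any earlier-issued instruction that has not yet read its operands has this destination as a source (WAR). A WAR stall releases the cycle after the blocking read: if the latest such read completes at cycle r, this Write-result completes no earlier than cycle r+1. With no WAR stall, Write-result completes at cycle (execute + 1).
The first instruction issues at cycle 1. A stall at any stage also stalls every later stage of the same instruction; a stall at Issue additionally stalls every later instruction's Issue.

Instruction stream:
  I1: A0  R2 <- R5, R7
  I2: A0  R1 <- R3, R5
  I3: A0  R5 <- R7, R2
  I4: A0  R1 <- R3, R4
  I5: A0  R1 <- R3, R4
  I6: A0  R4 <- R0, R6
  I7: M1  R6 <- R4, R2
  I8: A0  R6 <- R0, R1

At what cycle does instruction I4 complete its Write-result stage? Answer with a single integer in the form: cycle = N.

cycle = 16

cycle 1: I1 dispatched to A0
cycle 2: I1 operands ready
cycle 3: I1 complete
cycle 4: R2←I1
cycle 5: I2 dispatched to A0
cycle 6: I2 operands ready
cycle 7: I2 complete
cycle 8: R1←I2
cycle 9: I3 dispatched to A0
cycle 10: I3 operands ready
cycle 11: I3 complete
cycle 12: R5←I3
cycle 13: I4 dispatched to A0
cycle 14: I4 operands ready
cycle 15: I4 complete
cycle 16: R1←I4
cycle 17: I5 dispatched to A0
cycle 18: I5 operands ready
cycle 19: I5 complete
cycle 20: R1←I5
cycle 21: I6 dispatched to A0
cycle 22: I6 operands ready; I7 dispatched to M1
cycle 23: I6 complete
cycle 24: R4←I6
cycle 25: I7 operands ready
cycle 30: I7 complete
cycle 31: R6←I7
cycle 32: I8 dispatched to A0
cycle 33: I8 operands ready
cycle 34: I8 complete
cycle 35: R6←I8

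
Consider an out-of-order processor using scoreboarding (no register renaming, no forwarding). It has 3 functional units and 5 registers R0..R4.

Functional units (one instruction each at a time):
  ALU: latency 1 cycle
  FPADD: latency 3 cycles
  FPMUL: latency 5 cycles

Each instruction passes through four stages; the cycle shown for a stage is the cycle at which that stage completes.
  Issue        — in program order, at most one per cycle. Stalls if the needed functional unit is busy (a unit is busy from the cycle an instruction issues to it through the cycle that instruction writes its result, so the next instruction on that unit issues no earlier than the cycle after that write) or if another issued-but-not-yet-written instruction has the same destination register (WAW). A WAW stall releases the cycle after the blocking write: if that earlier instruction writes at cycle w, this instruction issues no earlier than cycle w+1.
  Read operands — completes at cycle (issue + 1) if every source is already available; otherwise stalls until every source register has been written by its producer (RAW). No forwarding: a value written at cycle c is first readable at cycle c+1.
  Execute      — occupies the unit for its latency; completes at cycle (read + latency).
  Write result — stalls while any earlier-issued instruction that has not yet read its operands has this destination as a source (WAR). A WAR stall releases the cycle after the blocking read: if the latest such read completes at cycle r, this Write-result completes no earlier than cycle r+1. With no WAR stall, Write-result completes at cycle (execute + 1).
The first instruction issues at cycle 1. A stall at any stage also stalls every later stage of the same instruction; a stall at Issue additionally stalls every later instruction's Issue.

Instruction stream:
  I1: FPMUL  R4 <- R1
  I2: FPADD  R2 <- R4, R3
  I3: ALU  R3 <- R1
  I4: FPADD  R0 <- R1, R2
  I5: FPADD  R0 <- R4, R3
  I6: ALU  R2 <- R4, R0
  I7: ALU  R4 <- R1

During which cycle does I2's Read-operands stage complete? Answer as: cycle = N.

cycle = 9

c1: I1 issues→FPMUL
c2: I1 reads, I2 issues→FPADD
c3: I3 issues→ALU
c4: I3 reads
c5: I3 exec-done
c7: I1 exec-done
c8: I1 writes R4
c9: I2 reads
c10: I3 writes R3
c12: I2 exec-done
c13: I2 writes R2
c14: I4 issues→FPADD
c15: I4 reads
c18: I4 exec-done
c19: I4 writes R0
c20: I5 issues→FPADD
c21: I5 reads, I6 issues→ALU
c24: I5 exec-done
c25: I5 writes R0
c26: I6 reads
c27: I6 exec-done
c28: I6 writes R2
c29: I7 issues→ALU
c30: I7 reads
c31: I7 exec-done
c32: I7 writes R4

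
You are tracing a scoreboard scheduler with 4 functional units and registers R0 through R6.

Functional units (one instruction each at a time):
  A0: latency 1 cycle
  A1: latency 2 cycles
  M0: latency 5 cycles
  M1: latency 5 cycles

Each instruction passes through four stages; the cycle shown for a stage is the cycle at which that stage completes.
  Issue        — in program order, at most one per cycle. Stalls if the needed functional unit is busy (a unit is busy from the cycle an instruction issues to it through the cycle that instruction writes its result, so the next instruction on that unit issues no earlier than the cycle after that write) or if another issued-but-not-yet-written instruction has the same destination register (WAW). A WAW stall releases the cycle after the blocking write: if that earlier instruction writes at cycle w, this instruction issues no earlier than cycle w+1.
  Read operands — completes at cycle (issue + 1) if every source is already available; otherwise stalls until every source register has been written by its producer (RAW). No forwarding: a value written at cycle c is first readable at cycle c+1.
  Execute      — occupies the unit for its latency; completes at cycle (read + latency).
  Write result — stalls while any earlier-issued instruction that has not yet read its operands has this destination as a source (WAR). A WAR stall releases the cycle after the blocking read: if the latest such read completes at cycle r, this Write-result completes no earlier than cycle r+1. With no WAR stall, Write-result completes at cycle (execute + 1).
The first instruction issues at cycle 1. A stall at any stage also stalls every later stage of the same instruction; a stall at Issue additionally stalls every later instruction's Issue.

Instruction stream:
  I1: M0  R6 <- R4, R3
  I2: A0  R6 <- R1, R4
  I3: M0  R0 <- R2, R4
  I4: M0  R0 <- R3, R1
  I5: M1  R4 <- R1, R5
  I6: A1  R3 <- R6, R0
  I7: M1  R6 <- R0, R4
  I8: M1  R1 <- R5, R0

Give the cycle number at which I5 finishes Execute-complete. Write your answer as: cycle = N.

1) issue 1, read 2, done 7, write 8
2) issue 9, read 10, done 11, write 12  <WAW R6: wait I1 write@8>
3) issue 10, read 11, done 16, write 17
4) issue 18, read 19, done 24, write 25  <struct: M0 busy until I3 writes@17>
5) issue 19, read 20, done 25, write 26
6) issue 20, read 26, done 28, write 29  <RAW R0: wait I4 write@25>
7) issue 27, read 28, done 33, write 34  <struct: M1 busy until I5 writes@26>
8) issue 35, read 36, done 41, write 42  <struct: M1 busy until I7 writes@34>

cycle = 25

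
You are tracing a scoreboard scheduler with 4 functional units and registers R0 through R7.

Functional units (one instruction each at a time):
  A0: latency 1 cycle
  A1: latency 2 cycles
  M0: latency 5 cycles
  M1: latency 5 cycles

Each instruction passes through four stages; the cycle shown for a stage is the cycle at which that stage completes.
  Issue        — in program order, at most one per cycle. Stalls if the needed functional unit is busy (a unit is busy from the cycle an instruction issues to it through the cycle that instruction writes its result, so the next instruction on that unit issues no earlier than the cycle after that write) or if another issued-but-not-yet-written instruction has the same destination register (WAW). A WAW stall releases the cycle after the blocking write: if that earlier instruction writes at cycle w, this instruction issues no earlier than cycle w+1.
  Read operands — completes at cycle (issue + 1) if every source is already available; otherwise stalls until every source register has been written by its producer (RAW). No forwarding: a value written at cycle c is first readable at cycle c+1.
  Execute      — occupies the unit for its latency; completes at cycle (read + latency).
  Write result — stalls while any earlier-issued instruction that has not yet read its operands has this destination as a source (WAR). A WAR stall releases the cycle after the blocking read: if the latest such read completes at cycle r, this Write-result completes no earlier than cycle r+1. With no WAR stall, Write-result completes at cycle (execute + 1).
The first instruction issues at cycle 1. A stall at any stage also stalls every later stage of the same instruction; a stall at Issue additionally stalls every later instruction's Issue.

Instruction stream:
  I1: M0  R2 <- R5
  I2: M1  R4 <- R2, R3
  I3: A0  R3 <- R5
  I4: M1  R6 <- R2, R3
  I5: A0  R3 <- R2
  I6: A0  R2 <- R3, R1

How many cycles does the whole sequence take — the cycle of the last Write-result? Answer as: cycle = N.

cycle = 24

1) issue 1, read 2, done 7, write 8
2) issue 2, read 9, done 14, write 15  <RAW R2: wait I1 write@8>
3) issue 3, read 4, done 5, write 10  <WAR R3: wait I2 read@9>
4) issue 16, read 17, done 22, write 23  <struct: M1 busy until I2 writes@15>
5) issue 17, read 18, done 19, write 20
6) issue 21, read 22, done 23, write 24  <struct: A0 busy until I5 writes@20>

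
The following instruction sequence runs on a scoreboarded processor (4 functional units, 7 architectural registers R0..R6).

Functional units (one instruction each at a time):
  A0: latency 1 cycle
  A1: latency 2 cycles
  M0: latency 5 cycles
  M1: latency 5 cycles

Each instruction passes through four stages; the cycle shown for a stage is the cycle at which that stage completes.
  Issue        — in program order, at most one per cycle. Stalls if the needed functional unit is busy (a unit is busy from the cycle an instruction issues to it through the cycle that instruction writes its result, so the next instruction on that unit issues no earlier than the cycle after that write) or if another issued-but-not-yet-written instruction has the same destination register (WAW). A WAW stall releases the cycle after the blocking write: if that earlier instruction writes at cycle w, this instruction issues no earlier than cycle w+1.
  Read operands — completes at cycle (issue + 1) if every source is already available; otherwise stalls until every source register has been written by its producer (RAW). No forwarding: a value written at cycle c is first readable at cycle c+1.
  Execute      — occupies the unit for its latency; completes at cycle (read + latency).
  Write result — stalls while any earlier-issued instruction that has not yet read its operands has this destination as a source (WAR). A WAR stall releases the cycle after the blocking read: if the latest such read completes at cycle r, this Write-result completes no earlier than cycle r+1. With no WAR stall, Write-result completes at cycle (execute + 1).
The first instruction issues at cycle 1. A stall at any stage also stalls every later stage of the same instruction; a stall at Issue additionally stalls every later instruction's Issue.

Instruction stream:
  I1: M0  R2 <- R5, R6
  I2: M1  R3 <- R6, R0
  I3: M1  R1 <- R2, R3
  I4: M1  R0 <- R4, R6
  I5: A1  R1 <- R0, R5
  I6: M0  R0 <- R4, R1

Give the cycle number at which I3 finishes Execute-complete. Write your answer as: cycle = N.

t=1  I1 issues→M0
t=2  I1 reads, I2 issues→M1
t=3  I2 reads
t=7  I1 exec-done
t=8  I1 writes R2, I2 exec-done
t=9  I2 writes R3
t=10  I3 issues→M1
t=11  I3 reads
t=16  I3 exec-done
t=17  I3 writes R1
t=18  I4 issues→M1
t=19  I4 reads, I5 issues→A1
t=24  I4 exec-done
t=25  I4 writes R0
t=26  I5 reads, I6 issues→M0
t=28  I5 exec-done
t=29  I5 writes R1
t=30  I6 reads
t=35  I6 exec-done
t=36  I6 writes R0

cycle = 16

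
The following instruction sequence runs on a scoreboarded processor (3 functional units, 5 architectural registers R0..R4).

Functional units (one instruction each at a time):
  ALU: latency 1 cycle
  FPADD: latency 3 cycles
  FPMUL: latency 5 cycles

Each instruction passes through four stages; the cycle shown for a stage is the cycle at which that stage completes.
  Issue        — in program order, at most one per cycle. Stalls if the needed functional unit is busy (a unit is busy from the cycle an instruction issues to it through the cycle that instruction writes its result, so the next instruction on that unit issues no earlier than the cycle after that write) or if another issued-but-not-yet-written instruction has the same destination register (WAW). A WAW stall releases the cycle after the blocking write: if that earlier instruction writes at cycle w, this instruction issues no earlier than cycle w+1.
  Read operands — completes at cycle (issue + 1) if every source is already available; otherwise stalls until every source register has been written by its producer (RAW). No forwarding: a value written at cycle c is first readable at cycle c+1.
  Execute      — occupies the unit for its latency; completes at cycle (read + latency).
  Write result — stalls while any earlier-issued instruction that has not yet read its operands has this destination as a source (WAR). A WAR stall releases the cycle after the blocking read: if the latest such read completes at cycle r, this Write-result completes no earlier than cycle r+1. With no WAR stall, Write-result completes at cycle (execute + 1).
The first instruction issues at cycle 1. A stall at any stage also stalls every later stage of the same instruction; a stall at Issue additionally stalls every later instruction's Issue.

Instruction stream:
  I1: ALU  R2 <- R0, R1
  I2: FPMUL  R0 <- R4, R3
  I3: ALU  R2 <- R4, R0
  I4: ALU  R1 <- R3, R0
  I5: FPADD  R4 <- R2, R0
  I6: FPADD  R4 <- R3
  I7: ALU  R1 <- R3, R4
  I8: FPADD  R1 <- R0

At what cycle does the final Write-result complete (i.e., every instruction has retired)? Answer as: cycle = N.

cycle = 34

t=1  I1 issues→ALU
t=2  I1 reads | I2 issues→FPMUL
t=3  I1 exec-done | I2 reads
t=4  I1 writes R2
t=5  I3 issues→ALU
t=8  I2 exec-done
t=9  I2 writes R0
t=10  I3 reads
t=11  I3 exec-done
t=12  I3 writes R2
t=13  I4 issues→ALU
t=14  I4 reads | I5 issues→FPADD
t=15  I4 exec-done | I5 reads
t=16  I4 writes R1
t=18  I5 exec-done
t=19  I5 writes R4
t=20  I6 issues→FPADD
t=21  I6 reads | I7 issues→ALU
t=24  I6 exec-done
t=25  I6 writes R4
t=26  I7 reads
t=27  I7 exec-done
t=28  I7 writes R1
t=29  I8 issues→FPADD
t=30  I8 reads
t=33  I8 exec-done
t=34  I8 writes R1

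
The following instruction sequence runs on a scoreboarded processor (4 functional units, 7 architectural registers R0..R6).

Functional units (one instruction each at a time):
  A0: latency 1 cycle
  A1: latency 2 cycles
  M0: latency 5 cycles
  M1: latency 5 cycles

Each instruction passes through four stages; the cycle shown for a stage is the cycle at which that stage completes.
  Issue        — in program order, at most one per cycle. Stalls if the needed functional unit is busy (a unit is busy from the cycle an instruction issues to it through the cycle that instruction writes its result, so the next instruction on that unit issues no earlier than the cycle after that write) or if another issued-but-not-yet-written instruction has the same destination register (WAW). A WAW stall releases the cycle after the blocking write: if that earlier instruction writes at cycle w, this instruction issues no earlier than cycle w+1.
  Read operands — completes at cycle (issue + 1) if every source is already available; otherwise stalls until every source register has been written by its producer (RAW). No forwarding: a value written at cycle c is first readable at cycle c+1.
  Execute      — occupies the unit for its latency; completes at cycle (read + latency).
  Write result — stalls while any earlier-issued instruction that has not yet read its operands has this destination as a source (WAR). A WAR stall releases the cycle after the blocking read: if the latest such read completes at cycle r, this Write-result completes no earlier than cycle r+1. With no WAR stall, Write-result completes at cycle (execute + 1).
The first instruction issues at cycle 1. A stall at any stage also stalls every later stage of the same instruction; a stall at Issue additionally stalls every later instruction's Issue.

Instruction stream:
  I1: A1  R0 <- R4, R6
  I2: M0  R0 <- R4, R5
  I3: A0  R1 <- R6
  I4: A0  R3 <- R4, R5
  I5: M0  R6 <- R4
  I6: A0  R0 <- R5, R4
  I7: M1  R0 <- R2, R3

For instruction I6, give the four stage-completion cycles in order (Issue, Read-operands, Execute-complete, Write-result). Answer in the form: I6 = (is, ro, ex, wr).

[1] I1 issues→A1
[2] I1 reads
[4] I1 exec-done
[5] I1 writes R0
[6] I2 issues→M0
[7] I2 reads · I3 issues→A0
[8] I3 reads
[9] I3 exec-done
[10] I3 writes R1
[11] I4 issues→A0
[12] I2 exec-done · I4 reads
[13] I2 writes R0 · I4 exec-done
[14] I4 writes R3 · I5 issues→M0
[15] I5 reads · I6 issues→A0
[16] I6 reads
[17] I6 exec-done
[18] I6 writes R0
[19] I7 issues→M1
[20] I5 exec-done · I7 reads
[21] I5 writes R6
[25] I7 exec-done
[26] I7 writes R0

I6 = (15, 16, 17, 18)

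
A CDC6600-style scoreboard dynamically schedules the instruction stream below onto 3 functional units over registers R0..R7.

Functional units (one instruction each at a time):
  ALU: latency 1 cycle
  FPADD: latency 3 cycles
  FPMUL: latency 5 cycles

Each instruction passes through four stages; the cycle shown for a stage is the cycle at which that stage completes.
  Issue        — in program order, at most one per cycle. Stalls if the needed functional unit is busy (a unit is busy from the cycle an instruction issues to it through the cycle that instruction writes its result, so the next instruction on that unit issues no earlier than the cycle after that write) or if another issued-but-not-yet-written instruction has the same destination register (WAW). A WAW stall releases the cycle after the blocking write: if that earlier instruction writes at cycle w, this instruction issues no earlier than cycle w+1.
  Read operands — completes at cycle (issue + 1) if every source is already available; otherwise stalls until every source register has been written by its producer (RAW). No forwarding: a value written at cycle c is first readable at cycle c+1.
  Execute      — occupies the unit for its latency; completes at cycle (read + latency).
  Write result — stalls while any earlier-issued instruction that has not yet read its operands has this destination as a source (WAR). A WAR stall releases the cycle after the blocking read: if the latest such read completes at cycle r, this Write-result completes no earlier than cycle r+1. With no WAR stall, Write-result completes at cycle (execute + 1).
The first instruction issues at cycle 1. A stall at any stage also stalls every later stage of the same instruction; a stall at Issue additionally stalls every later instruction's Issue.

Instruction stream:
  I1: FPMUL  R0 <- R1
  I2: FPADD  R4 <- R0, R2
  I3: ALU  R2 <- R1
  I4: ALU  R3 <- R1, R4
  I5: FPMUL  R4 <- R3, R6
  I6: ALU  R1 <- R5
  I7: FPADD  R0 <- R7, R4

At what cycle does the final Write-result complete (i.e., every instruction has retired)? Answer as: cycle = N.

cycle = 28

[1] I1 dispatched to FPMUL
[2] I1 operands ready | I2 dispatched to FPADD
[3] I3 dispatched to ALU
[4] I3 operands ready
[5] I3 complete
[7] I1 complete
[8] R0←I1
[9] I2 operands ready
[10] R2←I3
[11] I4 dispatched to ALU
[12] I2 complete
[13] R4←I2
[14] I4 operands ready | I5 dispatched to FPMUL
[15] I4 complete
[16] R3←I4
[17] I5 operands ready | I6 dispatched to ALU
[18] I6 operands ready | I7 dispatched to FPADD
[19] I6 complete
[20] R1←I6
[22] I5 complete
[23] R4←I5
[24] I7 operands ready
[27] I7 complete
[28] R0←I7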